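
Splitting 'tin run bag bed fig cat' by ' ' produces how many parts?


Splitting by ' ' breaks the string at each occurrence of the separator.
Text: 'tin run bag bed fig cat'
Parts after split:
  Part 1: 'tin'
  Part 2: 'run'
  Part 3: 'bag'
  Part 4: 'bed'
  Part 5: 'fig'
  Part 6: 'cat'
Total parts: 6

6


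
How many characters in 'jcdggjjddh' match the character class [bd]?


Character class [bd] matches any of: {b, d}
Scanning string 'jcdggjjddh' character by character:
  pos 0: 'j' -> no
  pos 1: 'c' -> no
  pos 2: 'd' -> MATCH
  pos 3: 'g' -> no
  pos 4: 'g' -> no
  pos 5: 'j' -> no
  pos 6: 'j' -> no
  pos 7: 'd' -> MATCH
  pos 8: 'd' -> MATCH
  pos 9: 'h' -> no
Total matches: 3

3


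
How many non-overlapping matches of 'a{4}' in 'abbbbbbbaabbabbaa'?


Pattern 'a{4}' matches exactly 4 consecutive a's (greedy, non-overlapping).
String: 'abbbbbbbaabbabbaa'
Scanning for runs of a's:
  Run at pos 0: 'a' (length 1) -> 0 match(es)
  Run at pos 8: 'aa' (length 2) -> 0 match(es)
  Run at pos 12: 'a' (length 1) -> 0 match(es)
  Run at pos 15: 'aa' (length 2) -> 0 match(es)
Matches found: []
Total: 0

0


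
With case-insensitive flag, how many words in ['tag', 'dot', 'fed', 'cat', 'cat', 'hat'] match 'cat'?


Case-insensitive matching: compare each word's lowercase form to 'cat'.
  'tag' -> lower='tag' -> no
  'dot' -> lower='dot' -> no
  'fed' -> lower='fed' -> no
  'cat' -> lower='cat' -> MATCH
  'cat' -> lower='cat' -> MATCH
  'hat' -> lower='hat' -> no
Matches: ['cat', 'cat']
Count: 2

2


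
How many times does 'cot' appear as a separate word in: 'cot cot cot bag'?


Scanning each word for exact match 'cot':
  Word 1: 'cot' -> MATCH
  Word 2: 'cot' -> MATCH
  Word 3: 'cot' -> MATCH
  Word 4: 'bag' -> no
Total matches: 3

3


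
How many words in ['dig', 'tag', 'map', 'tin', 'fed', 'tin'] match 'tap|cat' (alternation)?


Alternation 'tap|cat' matches either 'tap' or 'cat'.
Checking each word:
  'dig' -> no
  'tag' -> no
  'map' -> no
  'tin' -> no
  'fed' -> no
  'tin' -> no
Matches: []
Count: 0

0


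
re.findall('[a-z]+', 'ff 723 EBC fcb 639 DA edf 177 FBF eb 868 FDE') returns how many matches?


Pattern '[a-z]+' finds one or more lowercase letters.
Text: 'ff 723 EBC fcb 639 DA edf 177 FBF eb 868 FDE'
Scanning for matches:
  Match 1: 'ff'
  Match 2: 'fcb'
  Match 3: 'edf'
  Match 4: 'eb'
Total matches: 4

4


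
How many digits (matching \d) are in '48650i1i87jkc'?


\d matches any digit 0-9.
Scanning '48650i1i87jkc':
  pos 0: '4' -> DIGIT
  pos 1: '8' -> DIGIT
  pos 2: '6' -> DIGIT
  pos 3: '5' -> DIGIT
  pos 4: '0' -> DIGIT
  pos 6: '1' -> DIGIT
  pos 8: '8' -> DIGIT
  pos 9: '7' -> DIGIT
Digits found: ['4', '8', '6', '5', '0', '1', '8', '7']
Total: 8

8


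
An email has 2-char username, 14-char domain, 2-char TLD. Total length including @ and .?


An email address has format: username@domain.tld
Username length: 2
'@' character: 1
Domain length: 14
'.' character: 1
TLD length: 2
Total = 2 + 1 + 14 + 1 + 2 = 20

20


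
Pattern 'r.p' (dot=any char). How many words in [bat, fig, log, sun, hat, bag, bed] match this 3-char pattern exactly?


Pattern 'r.p' means: starts with 'r', any single char, ends with 'p'.
Checking each word (must be exactly 3 chars):
  'bat' (len=3): no
  'fig' (len=3): no
  'log' (len=3): no
  'sun' (len=3): no
  'hat' (len=3): no
  'bag' (len=3): no
  'bed' (len=3): no
Matching words: []
Total: 0

0


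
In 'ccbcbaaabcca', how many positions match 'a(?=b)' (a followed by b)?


Lookahead 'a(?=b)' matches 'a' only when followed by 'b'.
String: 'ccbcbaaabcca'
Checking each position where char is 'a':
  pos 5: 'a' -> no (next='a')
  pos 6: 'a' -> no (next='a')
  pos 7: 'a' -> MATCH (next='b')
Matching positions: [7]
Count: 1

1


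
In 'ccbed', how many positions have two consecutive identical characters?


Looking for consecutive identical characters in 'ccbed':
  pos 0-1: 'c' vs 'c' -> MATCH ('cc')
  pos 1-2: 'c' vs 'b' -> different
  pos 2-3: 'b' vs 'e' -> different
  pos 3-4: 'e' vs 'd' -> different
Consecutive identical pairs: ['cc']
Count: 1

1


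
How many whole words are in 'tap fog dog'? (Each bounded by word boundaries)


Word boundaries (\b) mark the start/end of each word.
Text: 'tap fog dog'
Splitting by whitespace:
  Word 1: 'tap'
  Word 2: 'fog'
  Word 3: 'dog'
Total whole words: 3

3


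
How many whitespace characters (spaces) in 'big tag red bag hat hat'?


\s matches whitespace characters (spaces, tabs, etc.).
Text: 'big tag red bag hat hat'
This text has 6 words separated by spaces.
Number of spaces = number of words - 1 = 6 - 1 = 5

5


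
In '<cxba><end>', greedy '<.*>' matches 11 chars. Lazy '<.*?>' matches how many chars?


Greedy '<.*>' tries to match as MUCH as possible.
Lazy '<.*?>' tries to match as LITTLE as possible.

String: '<cxba><end>'
Greedy '<.*>' starts at first '<' and extends to the LAST '>': '<cxba><end>' (11 chars)
Lazy '<.*?>' starts at first '<' and stops at the FIRST '>': '<cxba>' (6 chars)

6


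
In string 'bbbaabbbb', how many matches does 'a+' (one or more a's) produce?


Pattern 'a+' matches one or more consecutive a's.
String: 'bbbaabbbb'
Scanning for runs of a:
  Match 1: 'aa' (length 2)
Total matches: 1

1


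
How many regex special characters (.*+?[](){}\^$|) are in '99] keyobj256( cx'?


Regex special characters are: . * + ? [ ] ( ) { } \ ^ $ |
Scanning '99] keyobj256( cx':
  pos 2: ']' -> SPECIAL
  pos 13: '(' -> SPECIAL
Special chars found: [']', '(']
Total: 2

2


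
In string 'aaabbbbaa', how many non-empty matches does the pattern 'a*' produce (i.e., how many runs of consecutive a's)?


Pattern 'a*' matches zero or more a's. We want non-empty runs of consecutive a's.
String: 'aaabbbbaa'
Walking through the string to find runs of a's:
  Run 1: positions 0-2 -> 'aaa'
  Run 2: positions 7-8 -> 'aa'
Non-empty runs found: ['aaa', 'aa']
Count: 2

2


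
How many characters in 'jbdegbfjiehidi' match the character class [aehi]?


Character class [aehi] matches any of: {a, e, h, i}
Scanning string 'jbdegbfjiehidi' character by character:
  pos 0: 'j' -> no
  pos 1: 'b' -> no
  pos 2: 'd' -> no
  pos 3: 'e' -> MATCH
  pos 4: 'g' -> no
  pos 5: 'b' -> no
  pos 6: 'f' -> no
  pos 7: 'j' -> no
  pos 8: 'i' -> MATCH
  pos 9: 'e' -> MATCH
  pos 10: 'h' -> MATCH
  pos 11: 'i' -> MATCH
  pos 12: 'd' -> no
  pos 13: 'i' -> MATCH
Total matches: 6

6


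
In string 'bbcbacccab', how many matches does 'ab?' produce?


Pattern 'ab?' matches 'a' optionally followed by 'b'.
String: 'bbcbacccab'
Scanning left to right for 'a' then checking next char:
  Match 1: 'a' (a not followed by b)
  Match 2: 'ab' (a followed by b)
Total matches: 2

2


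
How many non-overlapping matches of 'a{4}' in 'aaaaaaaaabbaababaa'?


Pattern 'a{4}' matches exactly 4 consecutive a's (greedy, non-overlapping).
String: 'aaaaaaaaabbaababaa'
Scanning for runs of a's:
  Run at pos 0: 'aaaaaaaaa' (length 9) -> 2 match(es)
  Run at pos 11: 'aa' (length 2) -> 0 match(es)
  Run at pos 14: 'a' (length 1) -> 0 match(es)
  Run at pos 16: 'aa' (length 2) -> 0 match(es)
Matches found: ['aaaa', 'aaaa']
Total: 2

2


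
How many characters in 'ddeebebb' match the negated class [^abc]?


Negated class [^abc] matches any char NOT in {a, b, c}
Scanning 'ddeebebb':
  pos 0: 'd' -> MATCH
  pos 1: 'd' -> MATCH
  pos 2: 'e' -> MATCH
  pos 3: 'e' -> MATCH
  pos 4: 'b' -> no (excluded)
  pos 5: 'e' -> MATCH
  pos 6: 'b' -> no (excluded)
  pos 7: 'b' -> no (excluded)
Total matches: 5

5


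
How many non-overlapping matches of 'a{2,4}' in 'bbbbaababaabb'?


Pattern 'a{2,4}' matches between 2 and 4 consecutive a's (greedy).
String: 'bbbbaababaabb'
Finding runs of a's and applying greedy matching:
  Run at pos 4: 'aa' (length 2)
  Run at pos 7: 'a' (length 1)
  Run at pos 9: 'aa' (length 2)
Matches: ['aa', 'aa']
Count: 2

2


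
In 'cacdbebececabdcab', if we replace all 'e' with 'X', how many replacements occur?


re.sub('e', 'X', text) replaces every occurrence of 'e' with 'X'.
Text: 'cacdbebececabdcab'
Scanning for 'e':
  pos 5: 'e' -> replacement #1
  pos 7: 'e' -> replacement #2
  pos 9: 'e' -> replacement #3
Total replacements: 3

3


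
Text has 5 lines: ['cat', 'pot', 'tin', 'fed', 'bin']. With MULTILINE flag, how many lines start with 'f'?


With MULTILINE flag, ^ matches the start of each line.
Lines: ['cat', 'pot', 'tin', 'fed', 'bin']
Checking which lines start with 'f':
  Line 1: 'cat' -> no
  Line 2: 'pot' -> no
  Line 3: 'tin' -> no
  Line 4: 'fed' -> MATCH
  Line 5: 'bin' -> no
Matching lines: ['fed']
Count: 1

1


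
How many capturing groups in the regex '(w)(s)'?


To count capturing groups, count each '(' that starts a group.
Pattern: '(w)(s)'
Walking through the pattern:
  Position 0: '(' -> group #1
  Position 3: '(' -> group #2
Total capturing groups: 2

2


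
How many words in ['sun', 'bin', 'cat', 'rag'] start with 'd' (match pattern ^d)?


Pattern ^d anchors to start of word. Check which words begin with 'd':
  'sun' -> no
  'bin' -> no
  'cat' -> no
  'rag' -> no
Matching words: []
Count: 0

0


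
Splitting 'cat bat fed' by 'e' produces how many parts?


Splitting by 'e' breaks the string at each occurrence of the separator.
Text: 'cat bat fed'
Parts after split:
  Part 1: 'cat bat f'
  Part 2: 'd'
Total parts: 2

2


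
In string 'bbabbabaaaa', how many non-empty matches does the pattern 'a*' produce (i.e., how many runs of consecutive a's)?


Pattern 'a*' matches zero or more a's. We want non-empty runs of consecutive a's.
String: 'bbabbabaaaa'
Walking through the string to find runs of a's:
  Run 1: positions 2-2 -> 'a'
  Run 2: positions 5-5 -> 'a'
  Run 3: positions 7-10 -> 'aaaa'
Non-empty runs found: ['a', 'a', 'aaaa']
Count: 3

3


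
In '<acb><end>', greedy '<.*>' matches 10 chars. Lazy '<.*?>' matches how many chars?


Greedy '<.*>' tries to match as MUCH as possible.
Lazy '<.*?>' tries to match as LITTLE as possible.

String: '<acb><end>'
Greedy '<.*>' starts at first '<' and extends to the LAST '>': '<acb><end>' (10 chars)
Lazy '<.*?>' starts at first '<' and stops at the FIRST '>': '<acb>' (5 chars)

5


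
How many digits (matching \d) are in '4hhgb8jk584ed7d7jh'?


\d matches any digit 0-9.
Scanning '4hhgb8jk584ed7d7jh':
  pos 0: '4' -> DIGIT
  pos 5: '8' -> DIGIT
  pos 8: '5' -> DIGIT
  pos 9: '8' -> DIGIT
  pos 10: '4' -> DIGIT
  pos 13: '7' -> DIGIT
  pos 15: '7' -> DIGIT
Digits found: ['4', '8', '5', '8', '4', '7', '7']
Total: 7

7


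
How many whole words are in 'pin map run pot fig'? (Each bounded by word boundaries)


Word boundaries (\b) mark the start/end of each word.
Text: 'pin map run pot fig'
Splitting by whitespace:
  Word 1: 'pin'
  Word 2: 'map'
  Word 3: 'run'
  Word 4: 'pot'
  Word 5: 'fig'
Total whole words: 5

5


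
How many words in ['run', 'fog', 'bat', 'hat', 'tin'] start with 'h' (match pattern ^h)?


Pattern ^h anchors to start of word. Check which words begin with 'h':
  'run' -> no
  'fog' -> no
  'bat' -> no
  'hat' -> MATCH (starts with 'h')
  'tin' -> no
Matching words: ['hat']
Count: 1

1


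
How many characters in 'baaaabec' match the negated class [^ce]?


Negated class [^ce] matches any char NOT in {c, e}
Scanning 'baaaabec':
  pos 0: 'b' -> MATCH
  pos 1: 'a' -> MATCH
  pos 2: 'a' -> MATCH
  pos 3: 'a' -> MATCH
  pos 4: 'a' -> MATCH
  pos 5: 'b' -> MATCH
  pos 6: 'e' -> no (excluded)
  pos 7: 'c' -> no (excluded)
Total matches: 6

6


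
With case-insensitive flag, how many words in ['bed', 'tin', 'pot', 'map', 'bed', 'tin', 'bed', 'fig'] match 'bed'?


Case-insensitive matching: compare each word's lowercase form to 'bed'.
  'bed' -> lower='bed' -> MATCH
  'tin' -> lower='tin' -> no
  'pot' -> lower='pot' -> no
  'map' -> lower='map' -> no
  'bed' -> lower='bed' -> MATCH
  'tin' -> lower='tin' -> no
  'bed' -> lower='bed' -> MATCH
  'fig' -> lower='fig' -> no
Matches: ['bed', 'bed', 'bed']
Count: 3

3


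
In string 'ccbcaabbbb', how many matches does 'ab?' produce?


Pattern 'ab?' matches 'a' optionally followed by 'b'.
String: 'ccbcaabbbb'
Scanning left to right for 'a' then checking next char:
  Match 1: 'a' (a not followed by b)
  Match 2: 'ab' (a followed by b)
Total matches: 2

2


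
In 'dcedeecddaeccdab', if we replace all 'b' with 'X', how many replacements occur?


re.sub('b', 'X', text) replaces every occurrence of 'b' with 'X'.
Text: 'dcedeecddaeccdab'
Scanning for 'b':
  pos 15: 'b' -> replacement #1
Total replacements: 1

1


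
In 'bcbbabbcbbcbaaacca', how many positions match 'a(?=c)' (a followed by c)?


Lookahead 'a(?=c)' matches 'a' only when followed by 'c'.
String: 'bcbbabbcbbcbaaacca'
Checking each position where char is 'a':
  pos 4: 'a' -> no (next='b')
  pos 12: 'a' -> no (next='a')
  pos 13: 'a' -> no (next='a')
  pos 14: 'a' -> MATCH (next='c')
Matching positions: [14]
Count: 1

1


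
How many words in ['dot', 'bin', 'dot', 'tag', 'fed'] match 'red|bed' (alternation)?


Alternation 'red|bed' matches either 'red' or 'bed'.
Checking each word:
  'dot' -> no
  'bin' -> no
  'dot' -> no
  'tag' -> no
  'fed' -> no
Matches: []
Count: 0

0


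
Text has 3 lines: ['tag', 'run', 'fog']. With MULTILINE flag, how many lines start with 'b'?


With MULTILINE flag, ^ matches the start of each line.
Lines: ['tag', 'run', 'fog']
Checking which lines start with 'b':
  Line 1: 'tag' -> no
  Line 2: 'run' -> no
  Line 3: 'fog' -> no
Matching lines: []
Count: 0

0


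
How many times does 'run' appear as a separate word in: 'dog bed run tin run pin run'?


Scanning each word for exact match 'run':
  Word 1: 'dog' -> no
  Word 2: 'bed' -> no
  Word 3: 'run' -> MATCH
  Word 4: 'tin' -> no
  Word 5: 'run' -> MATCH
  Word 6: 'pin' -> no
  Word 7: 'run' -> MATCH
Total matches: 3

3


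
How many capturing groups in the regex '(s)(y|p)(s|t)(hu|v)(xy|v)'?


To count capturing groups, count each '(' that starts a group.
Pattern: '(s)(y|p)(s|t)(hu|v)(xy|v)'
Walking through the pattern:
  Position 0: '(' -> group #1
  Position 3: '(' -> group #2
  Position 8: '(' -> group #3
  Position 13: '(' -> group #4
  Position 19: '(' -> group #5
Total capturing groups: 5

5


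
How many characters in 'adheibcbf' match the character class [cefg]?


Character class [cefg] matches any of: {c, e, f, g}
Scanning string 'adheibcbf' character by character:
  pos 0: 'a' -> no
  pos 1: 'd' -> no
  pos 2: 'h' -> no
  pos 3: 'e' -> MATCH
  pos 4: 'i' -> no
  pos 5: 'b' -> no
  pos 6: 'c' -> MATCH
  pos 7: 'b' -> no
  pos 8: 'f' -> MATCH
Total matches: 3

3


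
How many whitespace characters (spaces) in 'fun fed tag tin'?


\s matches whitespace characters (spaces, tabs, etc.).
Text: 'fun fed tag tin'
This text has 4 words separated by spaces.
Number of spaces = number of words - 1 = 4 - 1 = 3

3


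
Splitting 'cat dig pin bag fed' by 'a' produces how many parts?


Splitting by 'a' breaks the string at each occurrence of the separator.
Text: 'cat dig pin bag fed'
Parts after split:
  Part 1: 'c'
  Part 2: 't dig pin b'
  Part 3: 'g fed'
Total parts: 3

3


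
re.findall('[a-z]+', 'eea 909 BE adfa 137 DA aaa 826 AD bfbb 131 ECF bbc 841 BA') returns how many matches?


Pattern '[a-z]+' finds one or more lowercase letters.
Text: 'eea 909 BE adfa 137 DA aaa 826 AD bfbb 131 ECF bbc 841 BA'
Scanning for matches:
  Match 1: 'eea'
  Match 2: 'adfa'
  Match 3: 'aaa'
  Match 4: 'bfbb'
  Match 5: 'bbc'
Total matches: 5

5


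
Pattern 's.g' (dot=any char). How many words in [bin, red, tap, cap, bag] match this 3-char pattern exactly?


Pattern 's.g' means: starts with 's', any single char, ends with 'g'.
Checking each word (must be exactly 3 chars):
  'bin' (len=3): no
  'red' (len=3): no
  'tap' (len=3): no
  'cap' (len=3): no
  'bag' (len=3): no
Matching words: []
Total: 0

0


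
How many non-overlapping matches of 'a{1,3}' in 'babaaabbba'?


Pattern 'a{1,3}' matches between 1 and 3 consecutive a's (greedy).
String: 'babaaabbba'
Finding runs of a's and applying greedy matching:
  Run at pos 1: 'a' (length 1)
  Run at pos 3: 'aaa' (length 3)
  Run at pos 9: 'a' (length 1)
Matches: ['a', 'aaa', 'a']
Count: 3

3


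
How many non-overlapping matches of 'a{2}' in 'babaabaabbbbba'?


Pattern 'a{2}' matches exactly 2 consecutive a's (greedy, non-overlapping).
String: 'babaabaabbbbba'
Scanning for runs of a's:
  Run at pos 1: 'a' (length 1) -> 0 match(es)
  Run at pos 3: 'aa' (length 2) -> 1 match(es)
  Run at pos 6: 'aa' (length 2) -> 1 match(es)
  Run at pos 13: 'a' (length 1) -> 0 match(es)
Matches found: ['aa', 'aa']
Total: 2

2


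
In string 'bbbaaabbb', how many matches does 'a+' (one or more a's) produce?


Pattern 'a+' matches one or more consecutive a's.
String: 'bbbaaabbb'
Scanning for runs of a:
  Match 1: 'aaa' (length 3)
Total matches: 1

1


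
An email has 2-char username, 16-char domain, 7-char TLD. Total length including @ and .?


An email address has format: username@domain.tld
Username length: 2
'@' character: 1
Domain length: 16
'.' character: 1
TLD length: 7
Total = 2 + 1 + 16 + 1 + 7 = 27

27


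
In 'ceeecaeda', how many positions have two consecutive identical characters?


Looking for consecutive identical characters in 'ceeecaeda':
  pos 0-1: 'c' vs 'e' -> different
  pos 1-2: 'e' vs 'e' -> MATCH ('ee')
  pos 2-3: 'e' vs 'e' -> MATCH ('ee')
  pos 3-4: 'e' vs 'c' -> different
  pos 4-5: 'c' vs 'a' -> different
  pos 5-6: 'a' vs 'e' -> different
  pos 6-7: 'e' vs 'd' -> different
  pos 7-8: 'd' vs 'a' -> different
Consecutive identical pairs: ['ee', 'ee']
Count: 2

2


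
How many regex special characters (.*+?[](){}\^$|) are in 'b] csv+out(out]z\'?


Regex special characters are: . * + ? [ ] ( ) { } \ ^ $ |
Scanning 'b] csv+out(out]z\':
  pos 1: ']' -> SPECIAL
  pos 6: '+' -> SPECIAL
  pos 10: '(' -> SPECIAL
  pos 14: ']' -> SPECIAL
  pos 16: '\' -> SPECIAL
Special chars found: [']', '+', '(', ']', '\\']
Total: 5

5


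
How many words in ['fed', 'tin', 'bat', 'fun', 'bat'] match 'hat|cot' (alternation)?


Alternation 'hat|cot' matches either 'hat' or 'cot'.
Checking each word:
  'fed' -> no
  'tin' -> no
  'bat' -> no
  'fun' -> no
  'bat' -> no
Matches: []
Count: 0

0


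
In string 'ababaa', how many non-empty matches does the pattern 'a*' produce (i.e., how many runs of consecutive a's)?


Pattern 'a*' matches zero or more a's. We want non-empty runs of consecutive a's.
String: 'ababaa'
Walking through the string to find runs of a's:
  Run 1: positions 0-0 -> 'a'
  Run 2: positions 2-2 -> 'a'
  Run 3: positions 4-5 -> 'aa'
Non-empty runs found: ['a', 'a', 'aa']
Count: 3

3


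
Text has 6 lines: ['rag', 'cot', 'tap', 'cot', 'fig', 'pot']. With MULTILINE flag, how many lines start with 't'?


With MULTILINE flag, ^ matches the start of each line.
Lines: ['rag', 'cot', 'tap', 'cot', 'fig', 'pot']
Checking which lines start with 't':
  Line 1: 'rag' -> no
  Line 2: 'cot' -> no
  Line 3: 'tap' -> MATCH
  Line 4: 'cot' -> no
  Line 5: 'fig' -> no
  Line 6: 'pot' -> no
Matching lines: ['tap']
Count: 1

1


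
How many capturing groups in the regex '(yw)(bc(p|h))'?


To count capturing groups, count each '(' that starts a group.
Pattern: '(yw)(bc(p|h))'
Walking through the pattern:
  Position 0: '(' -> group #1
  Position 4: '(' -> group #2
  Position 7: '(' -> group #3
Total capturing groups: 3

3


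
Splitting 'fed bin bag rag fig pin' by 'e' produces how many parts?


Splitting by 'e' breaks the string at each occurrence of the separator.
Text: 'fed bin bag rag fig pin'
Parts after split:
  Part 1: 'f'
  Part 2: 'd bin bag rag fig pin'
Total parts: 2

2


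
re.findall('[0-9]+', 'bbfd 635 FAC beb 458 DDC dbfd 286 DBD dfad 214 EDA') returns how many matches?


Pattern '[0-9]+' finds one or more digits.
Text: 'bbfd 635 FAC beb 458 DDC dbfd 286 DBD dfad 214 EDA'
Scanning for matches:
  Match 1: '635'
  Match 2: '458'
  Match 3: '286'
  Match 4: '214'
Total matches: 4

4


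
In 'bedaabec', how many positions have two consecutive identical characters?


Looking for consecutive identical characters in 'bedaabec':
  pos 0-1: 'b' vs 'e' -> different
  pos 1-2: 'e' vs 'd' -> different
  pos 2-3: 'd' vs 'a' -> different
  pos 3-4: 'a' vs 'a' -> MATCH ('aa')
  pos 4-5: 'a' vs 'b' -> different
  pos 5-6: 'b' vs 'e' -> different
  pos 6-7: 'e' vs 'c' -> different
Consecutive identical pairs: ['aa']
Count: 1

1


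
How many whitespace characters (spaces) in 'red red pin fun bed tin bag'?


\s matches whitespace characters (spaces, tabs, etc.).
Text: 'red red pin fun bed tin bag'
This text has 7 words separated by spaces.
Number of spaces = number of words - 1 = 7 - 1 = 6

6


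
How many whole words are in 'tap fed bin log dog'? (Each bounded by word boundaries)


Word boundaries (\b) mark the start/end of each word.
Text: 'tap fed bin log dog'
Splitting by whitespace:
  Word 1: 'tap'
  Word 2: 'fed'
  Word 3: 'bin'
  Word 4: 'log'
  Word 5: 'dog'
Total whole words: 5

5


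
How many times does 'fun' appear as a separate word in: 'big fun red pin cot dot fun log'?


Scanning each word for exact match 'fun':
  Word 1: 'big' -> no
  Word 2: 'fun' -> MATCH
  Word 3: 'red' -> no
  Word 4: 'pin' -> no
  Word 5: 'cot' -> no
  Word 6: 'dot' -> no
  Word 7: 'fun' -> MATCH
  Word 8: 'log' -> no
Total matches: 2

2


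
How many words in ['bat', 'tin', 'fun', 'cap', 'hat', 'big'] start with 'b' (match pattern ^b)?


Pattern ^b anchors to start of word. Check which words begin with 'b':
  'bat' -> MATCH (starts with 'b')
  'tin' -> no
  'fun' -> no
  'cap' -> no
  'hat' -> no
  'big' -> MATCH (starts with 'b')
Matching words: ['bat', 'big']
Count: 2

2


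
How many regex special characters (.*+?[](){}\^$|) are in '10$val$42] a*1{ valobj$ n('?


Regex special characters are: . * + ? [ ] ( ) { } \ ^ $ |
Scanning '10$val$42] a*1{ valobj$ n(':
  pos 2: '$' -> SPECIAL
  pos 6: '$' -> SPECIAL
  pos 9: ']' -> SPECIAL
  pos 12: '*' -> SPECIAL
  pos 14: '{' -> SPECIAL
  pos 22: '$' -> SPECIAL
  pos 25: '(' -> SPECIAL
Special chars found: ['$', '$', ']', '*', '{', '$', '(']
Total: 7

7


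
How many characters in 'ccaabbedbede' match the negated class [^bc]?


Negated class [^bc] matches any char NOT in {b, c}
Scanning 'ccaabbedbede':
  pos 0: 'c' -> no (excluded)
  pos 1: 'c' -> no (excluded)
  pos 2: 'a' -> MATCH
  pos 3: 'a' -> MATCH
  pos 4: 'b' -> no (excluded)
  pos 5: 'b' -> no (excluded)
  pos 6: 'e' -> MATCH
  pos 7: 'd' -> MATCH
  pos 8: 'b' -> no (excluded)
  pos 9: 'e' -> MATCH
  pos 10: 'd' -> MATCH
  pos 11: 'e' -> MATCH
Total matches: 7

7


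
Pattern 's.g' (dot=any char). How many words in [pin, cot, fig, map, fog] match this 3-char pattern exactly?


Pattern 's.g' means: starts with 's', any single char, ends with 'g'.
Checking each word (must be exactly 3 chars):
  'pin' (len=3): no
  'cot' (len=3): no
  'fig' (len=3): no
  'map' (len=3): no
  'fog' (len=3): no
Matching words: []
Total: 0

0


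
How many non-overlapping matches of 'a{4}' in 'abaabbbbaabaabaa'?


Pattern 'a{4}' matches exactly 4 consecutive a's (greedy, non-overlapping).
String: 'abaabbbbaabaabaa'
Scanning for runs of a's:
  Run at pos 0: 'a' (length 1) -> 0 match(es)
  Run at pos 2: 'aa' (length 2) -> 0 match(es)
  Run at pos 8: 'aa' (length 2) -> 0 match(es)
  Run at pos 11: 'aa' (length 2) -> 0 match(es)
  Run at pos 14: 'aa' (length 2) -> 0 match(es)
Matches found: []
Total: 0

0


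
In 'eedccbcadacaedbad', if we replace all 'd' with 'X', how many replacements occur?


re.sub('d', 'X', text) replaces every occurrence of 'd' with 'X'.
Text: 'eedccbcadacaedbad'
Scanning for 'd':
  pos 2: 'd' -> replacement #1
  pos 8: 'd' -> replacement #2
  pos 13: 'd' -> replacement #3
  pos 16: 'd' -> replacement #4
Total replacements: 4

4


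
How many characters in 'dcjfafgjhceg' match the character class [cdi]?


Character class [cdi] matches any of: {c, d, i}
Scanning string 'dcjfafgjhceg' character by character:
  pos 0: 'd' -> MATCH
  pos 1: 'c' -> MATCH
  pos 2: 'j' -> no
  pos 3: 'f' -> no
  pos 4: 'a' -> no
  pos 5: 'f' -> no
  pos 6: 'g' -> no
  pos 7: 'j' -> no
  pos 8: 'h' -> no
  pos 9: 'c' -> MATCH
  pos 10: 'e' -> no
  pos 11: 'g' -> no
Total matches: 3

3


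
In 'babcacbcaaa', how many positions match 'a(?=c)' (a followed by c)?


Lookahead 'a(?=c)' matches 'a' only when followed by 'c'.
String: 'babcacbcaaa'
Checking each position where char is 'a':
  pos 1: 'a' -> no (next='b')
  pos 4: 'a' -> MATCH (next='c')
  pos 8: 'a' -> no (next='a')
  pos 9: 'a' -> no (next='a')
Matching positions: [4]
Count: 1

1


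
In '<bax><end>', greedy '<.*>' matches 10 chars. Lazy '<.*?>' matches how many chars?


Greedy '<.*>' tries to match as MUCH as possible.
Lazy '<.*?>' tries to match as LITTLE as possible.

String: '<bax><end>'
Greedy '<.*>' starts at first '<' and extends to the LAST '>': '<bax><end>' (10 chars)
Lazy '<.*?>' starts at first '<' and stops at the FIRST '>': '<bax>' (5 chars)

5


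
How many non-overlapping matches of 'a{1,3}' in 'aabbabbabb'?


Pattern 'a{1,3}' matches between 1 and 3 consecutive a's (greedy).
String: 'aabbabbabb'
Finding runs of a's and applying greedy matching:
  Run at pos 0: 'aa' (length 2)
  Run at pos 4: 'a' (length 1)
  Run at pos 7: 'a' (length 1)
Matches: ['aa', 'a', 'a']
Count: 3

3


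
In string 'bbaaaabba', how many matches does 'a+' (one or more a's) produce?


Pattern 'a+' matches one or more consecutive a's.
String: 'bbaaaabba'
Scanning for runs of a:
  Match 1: 'aaaa' (length 4)
  Match 2: 'a' (length 1)
Total matches: 2

2


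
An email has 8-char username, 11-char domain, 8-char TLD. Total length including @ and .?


An email address has format: username@domain.tld
Username length: 8
'@' character: 1
Domain length: 11
'.' character: 1
TLD length: 8
Total = 8 + 1 + 11 + 1 + 8 = 29

29


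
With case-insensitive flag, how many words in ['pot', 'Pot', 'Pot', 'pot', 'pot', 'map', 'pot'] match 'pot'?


Case-insensitive matching: compare each word's lowercase form to 'pot'.
  'pot' -> lower='pot' -> MATCH
  'Pot' -> lower='pot' -> MATCH
  'Pot' -> lower='pot' -> MATCH
  'pot' -> lower='pot' -> MATCH
  'pot' -> lower='pot' -> MATCH
  'map' -> lower='map' -> no
  'pot' -> lower='pot' -> MATCH
Matches: ['pot', 'Pot', 'Pot', 'pot', 'pot', 'pot']
Count: 6

6


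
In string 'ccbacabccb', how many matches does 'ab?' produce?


Pattern 'ab?' matches 'a' optionally followed by 'b'.
String: 'ccbacabccb'
Scanning left to right for 'a' then checking next char:
  Match 1: 'a' (a not followed by b)
  Match 2: 'ab' (a followed by b)
Total matches: 2

2


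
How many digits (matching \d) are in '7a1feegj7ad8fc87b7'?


\d matches any digit 0-9.
Scanning '7a1feegj7ad8fc87b7':
  pos 0: '7' -> DIGIT
  pos 2: '1' -> DIGIT
  pos 8: '7' -> DIGIT
  pos 11: '8' -> DIGIT
  pos 14: '8' -> DIGIT
  pos 15: '7' -> DIGIT
  pos 17: '7' -> DIGIT
Digits found: ['7', '1', '7', '8', '8', '7', '7']
Total: 7

7


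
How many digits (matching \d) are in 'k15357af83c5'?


\d matches any digit 0-9.
Scanning 'k15357af83c5':
  pos 1: '1' -> DIGIT
  pos 2: '5' -> DIGIT
  pos 3: '3' -> DIGIT
  pos 4: '5' -> DIGIT
  pos 5: '7' -> DIGIT
  pos 8: '8' -> DIGIT
  pos 9: '3' -> DIGIT
  pos 11: '5' -> DIGIT
Digits found: ['1', '5', '3', '5', '7', '8', '3', '5']
Total: 8

8


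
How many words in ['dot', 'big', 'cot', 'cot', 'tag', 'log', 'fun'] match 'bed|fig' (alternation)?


Alternation 'bed|fig' matches either 'bed' or 'fig'.
Checking each word:
  'dot' -> no
  'big' -> no
  'cot' -> no
  'cot' -> no
  'tag' -> no
  'log' -> no
  'fun' -> no
Matches: []
Count: 0

0


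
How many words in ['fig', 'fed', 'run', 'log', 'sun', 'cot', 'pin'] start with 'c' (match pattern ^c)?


Pattern ^c anchors to start of word. Check which words begin with 'c':
  'fig' -> no
  'fed' -> no
  'run' -> no
  'log' -> no
  'sun' -> no
  'cot' -> MATCH (starts with 'c')
  'pin' -> no
Matching words: ['cot']
Count: 1

1


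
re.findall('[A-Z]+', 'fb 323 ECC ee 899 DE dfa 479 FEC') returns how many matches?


Pattern '[A-Z]+' finds one or more uppercase letters.
Text: 'fb 323 ECC ee 899 DE dfa 479 FEC'
Scanning for matches:
  Match 1: 'ECC'
  Match 2: 'DE'
  Match 3: 'FEC'
Total matches: 3

3


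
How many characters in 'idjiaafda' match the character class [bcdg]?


Character class [bcdg] matches any of: {b, c, d, g}
Scanning string 'idjiaafda' character by character:
  pos 0: 'i' -> no
  pos 1: 'd' -> MATCH
  pos 2: 'j' -> no
  pos 3: 'i' -> no
  pos 4: 'a' -> no
  pos 5: 'a' -> no
  pos 6: 'f' -> no
  pos 7: 'd' -> MATCH
  pos 8: 'a' -> no
Total matches: 2

2


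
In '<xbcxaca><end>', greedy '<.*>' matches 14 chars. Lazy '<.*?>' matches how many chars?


Greedy '<.*>' tries to match as MUCH as possible.
Lazy '<.*?>' tries to match as LITTLE as possible.

String: '<xbcxaca><end>'
Greedy '<.*>' starts at first '<' and extends to the LAST '>': '<xbcxaca><end>' (14 chars)
Lazy '<.*?>' starts at first '<' and stops at the FIRST '>': '<xbcxaca>' (9 chars)

9


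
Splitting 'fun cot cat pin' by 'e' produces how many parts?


Splitting by 'e' breaks the string at each occurrence of the separator.
Text: 'fun cot cat pin'
Parts after split:
  Part 1: 'fun cot cat pin'
Total parts: 1

1


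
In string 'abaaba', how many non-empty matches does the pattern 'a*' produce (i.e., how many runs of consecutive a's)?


Pattern 'a*' matches zero or more a's. We want non-empty runs of consecutive a's.
String: 'abaaba'
Walking through the string to find runs of a's:
  Run 1: positions 0-0 -> 'a'
  Run 2: positions 2-3 -> 'aa'
  Run 3: positions 5-5 -> 'a'
Non-empty runs found: ['a', 'aa', 'a']
Count: 3

3


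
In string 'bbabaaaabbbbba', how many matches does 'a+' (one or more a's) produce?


Pattern 'a+' matches one or more consecutive a's.
String: 'bbabaaaabbbbba'
Scanning for runs of a:
  Match 1: 'a' (length 1)
  Match 2: 'aaaa' (length 4)
  Match 3: 'a' (length 1)
Total matches: 3

3


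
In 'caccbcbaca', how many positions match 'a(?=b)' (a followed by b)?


Lookahead 'a(?=b)' matches 'a' only when followed by 'b'.
String: 'caccbcbaca'
Checking each position where char is 'a':
  pos 1: 'a' -> no (next='c')
  pos 7: 'a' -> no (next='c')
Matching positions: []
Count: 0

0


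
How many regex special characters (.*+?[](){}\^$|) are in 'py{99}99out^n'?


Regex special characters are: . * + ? [ ] ( ) { } \ ^ $ |
Scanning 'py{99}99out^n':
  pos 2: '{' -> SPECIAL
  pos 5: '}' -> SPECIAL
  pos 11: '^' -> SPECIAL
Special chars found: ['{', '}', '^']
Total: 3

3


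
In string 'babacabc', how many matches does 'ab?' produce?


Pattern 'ab?' matches 'a' optionally followed by 'b'.
String: 'babacabc'
Scanning left to right for 'a' then checking next char:
  Match 1: 'ab' (a followed by b)
  Match 2: 'a' (a not followed by b)
  Match 3: 'ab' (a followed by b)
Total matches: 3

3


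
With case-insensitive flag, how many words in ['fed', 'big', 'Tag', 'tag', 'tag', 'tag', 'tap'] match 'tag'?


Case-insensitive matching: compare each word's lowercase form to 'tag'.
  'fed' -> lower='fed' -> no
  'big' -> lower='big' -> no
  'Tag' -> lower='tag' -> MATCH
  'tag' -> lower='tag' -> MATCH
  'tag' -> lower='tag' -> MATCH
  'tag' -> lower='tag' -> MATCH
  'tap' -> lower='tap' -> no
Matches: ['Tag', 'tag', 'tag', 'tag']
Count: 4

4


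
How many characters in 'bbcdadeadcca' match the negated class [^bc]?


Negated class [^bc] matches any char NOT in {b, c}
Scanning 'bbcdadeadcca':
  pos 0: 'b' -> no (excluded)
  pos 1: 'b' -> no (excluded)
  pos 2: 'c' -> no (excluded)
  pos 3: 'd' -> MATCH
  pos 4: 'a' -> MATCH
  pos 5: 'd' -> MATCH
  pos 6: 'e' -> MATCH
  pos 7: 'a' -> MATCH
  pos 8: 'd' -> MATCH
  pos 9: 'c' -> no (excluded)
  pos 10: 'c' -> no (excluded)
  pos 11: 'a' -> MATCH
Total matches: 7

7


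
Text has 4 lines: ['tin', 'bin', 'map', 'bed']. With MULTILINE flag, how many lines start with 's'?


With MULTILINE flag, ^ matches the start of each line.
Lines: ['tin', 'bin', 'map', 'bed']
Checking which lines start with 's':
  Line 1: 'tin' -> no
  Line 2: 'bin' -> no
  Line 3: 'map' -> no
  Line 4: 'bed' -> no
Matching lines: []
Count: 0

0


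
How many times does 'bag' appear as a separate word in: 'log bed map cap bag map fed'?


Scanning each word for exact match 'bag':
  Word 1: 'log' -> no
  Word 2: 'bed' -> no
  Word 3: 'map' -> no
  Word 4: 'cap' -> no
  Word 5: 'bag' -> MATCH
  Word 6: 'map' -> no
  Word 7: 'fed' -> no
Total matches: 1

1


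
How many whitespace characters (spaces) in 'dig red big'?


\s matches whitespace characters (spaces, tabs, etc.).
Text: 'dig red big'
This text has 3 words separated by spaces.
Number of spaces = number of words - 1 = 3 - 1 = 2

2


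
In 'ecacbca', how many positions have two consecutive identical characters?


Looking for consecutive identical characters in 'ecacbca':
  pos 0-1: 'e' vs 'c' -> different
  pos 1-2: 'c' vs 'a' -> different
  pos 2-3: 'a' vs 'c' -> different
  pos 3-4: 'c' vs 'b' -> different
  pos 4-5: 'b' vs 'c' -> different
  pos 5-6: 'c' vs 'a' -> different
Consecutive identical pairs: []
Count: 0

0


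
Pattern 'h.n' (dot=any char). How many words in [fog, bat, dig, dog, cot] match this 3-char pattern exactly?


Pattern 'h.n' means: starts with 'h', any single char, ends with 'n'.
Checking each word (must be exactly 3 chars):
  'fog' (len=3): no
  'bat' (len=3): no
  'dig' (len=3): no
  'dog' (len=3): no
  'cot' (len=3): no
Matching words: []
Total: 0

0


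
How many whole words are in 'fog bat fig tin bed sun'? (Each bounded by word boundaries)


Word boundaries (\b) mark the start/end of each word.
Text: 'fog bat fig tin bed sun'
Splitting by whitespace:
  Word 1: 'fog'
  Word 2: 'bat'
  Word 3: 'fig'
  Word 4: 'tin'
  Word 5: 'bed'
  Word 6: 'sun'
Total whole words: 6

6


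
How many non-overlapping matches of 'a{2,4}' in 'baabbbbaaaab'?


Pattern 'a{2,4}' matches between 2 and 4 consecutive a's (greedy).
String: 'baabbbbaaaab'
Finding runs of a's and applying greedy matching:
  Run at pos 1: 'aa' (length 2)
  Run at pos 7: 'aaaa' (length 4)
Matches: ['aa', 'aaaa']
Count: 2

2


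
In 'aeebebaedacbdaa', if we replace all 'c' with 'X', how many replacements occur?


re.sub('c', 'X', text) replaces every occurrence of 'c' with 'X'.
Text: 'aeebebaedacbdaa'
Scanning for 'c':
  pos 10: 'c' -> replacement #1
Total replacements: 1

1


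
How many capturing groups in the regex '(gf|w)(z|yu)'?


To count capturing groups, count each '(' that starts a group.
Pattern: '(gf|w)(z|yu)'
Walking through the pattern:
  Position 0: '(' -> group #1
  Position 6: '(' -> group #2
Total capturing groups: 2

2


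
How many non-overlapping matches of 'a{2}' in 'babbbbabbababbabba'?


Pattern 'a{2}' matches exactly 2 consecutive a's (greedy, non-overlapping).
String: 'babbbbabbababbabba'
Scanning for runs of a's:
  Run at pos 1: 'a' (length 1) -> 0 match(es)
  Run at pos 6: 'a' (length 1) -> 0 match(es)
  Run at pos 9: 'a' (length 1) -> 0 match(es)
  Run at pos 11: 'a' (length 1) -> 0 match(es)
  Run at pos 14: 'a' (length 1) -> 0 match(es)
  Run at pos 17: 'a' (length 1) -> 0 match(es)
Matches found: []
Total: 0

0


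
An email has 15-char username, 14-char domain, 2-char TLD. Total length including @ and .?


An email address has format: username@domain.tld
Username length: 15
'@' character: 1
Domain length: 14
'.' character: 1
TLD length: 2
Total = 15 + 1 + 14 + 1 + 2 = 33

33


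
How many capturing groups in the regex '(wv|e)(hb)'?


To count capturing groups, count each '(' that starts a group.
Pattern: '(wv|e)(hb)'
Walking through the pattern:
  Position 0: '(' -> group #1
  Position 6: '(' -> group #2
Total capturing groups: 2

2


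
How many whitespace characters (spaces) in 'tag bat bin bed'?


\s matches whitespace characters (spaces, tabs, etc.).
Text: 'tag bat bin bed'
This text has 4 words separated by spaces.
Number of spaces = number of words - 1 = 4 - 1 = 3

3


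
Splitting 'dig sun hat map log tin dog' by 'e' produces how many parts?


Splitting by 'e' breaks the string at each occurrence of the separator.
Text: 'dig sun hat map log tin dog'
Parts after split:
  Part 1: 'dig sun hat map log tin dog'
Total parts: 1

1


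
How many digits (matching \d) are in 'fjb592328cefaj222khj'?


\d matches any digit 0-9.
Scanning 'fjb592328cefaj222khj':
  pos 3: '5' -> DIGIT
  pos 4: '9' -> DIGIT
  pos 5: '2' -> DIGIT
  pos 6: '3' -> DIGIT
  pos 7: '2' -> DIGIT
  pos 8: '8' -> DIGIT
  pos 14: '2' -> DIGIT
  pos 15: '2' -> DIGIT
  pos 16: '2' -> DIGIT
Digits found: ['5', '9', '2', '3', '2', '8', '2', '2', '2']
Total: 9

9


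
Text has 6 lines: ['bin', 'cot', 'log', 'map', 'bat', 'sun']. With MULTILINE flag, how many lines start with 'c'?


With MULTILINE flag, ^ matches the start of each line.
Lines: ['bin', 'cot', 'log', 'map', 'bat', 'sun']
Checking which lines start with 'c':
  Line 1: 'bin' -> no
  Line 2: 'cot' -> MATCH
  Line 3: 'log' -> no
  Line 4: 'map' -> no
  Line 5: 'bat' -> no
  Line 6: 'sun' -> no
Matching lines: ['cot']
Count: 1

1


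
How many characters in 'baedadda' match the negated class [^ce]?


Negated class [^ce] matches any char NOT in {c, e}
Scanning 'baedadda':
  pos 0: 'b' -> MATCH
  pos 1: 'a' -> MATCH
  pos 2: 'e' -> no (excluded)
  pos 3: 'd' -> MATCH
  pos 4: 'a' -> MATCH
  pos 5: 'd' -> MATCH
  pos 6: 'd' -> MATCH
  pos 7: 'a' -> MATCH
Total matches: 7

7


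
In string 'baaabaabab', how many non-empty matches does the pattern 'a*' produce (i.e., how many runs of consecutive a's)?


Pattern 'a*' matches zero or more a's. We want non-empty runs of consecutive a's.
String: 'baaabaabab'
Walking through the string to find runs of a's:
  Run 1: positions 1-3 -> 'aaa'
  Run 2: positions 5-6 -> 'aa'
  Run 3: positions 8-8 -> 'a'
Non-empty runs found: ['aaa', 'aa', 'a']
Count: 3

3


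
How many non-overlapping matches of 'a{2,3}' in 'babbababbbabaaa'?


Pattern 'a{2,3}' matches between 2 and 3 consecutive a's (greedy).
String: 'babbababbbabaaa'
Finding runs of a's and applying greedy matching:
  Run at pos 1: 'a' (length 1)
  Run at pos 4: 'a' (length 1)
  Run at pos 6: 'a' (length 1)
  Run at pos 10: 'a' (length 1)
  Run at pos 12: 'aaa' (length 3)
Matches: ['aaa']
Count: 1

1


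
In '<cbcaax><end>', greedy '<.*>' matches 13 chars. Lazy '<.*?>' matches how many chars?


Greedy '<.*>' tries to match as MUCH as possible.
Lazy '<.*?>' tries to match as LITTLE as possible.

String: '<cbcaax><end>'
Greedy '<.*>' starts at first '<' and extends to the LAST '>': '<cbcaax><end>' (13 chars)
Lazy '<.*?>' starts at first '<' and stops at the FIRST '>': '<cbcaax>' (8 chars)

8


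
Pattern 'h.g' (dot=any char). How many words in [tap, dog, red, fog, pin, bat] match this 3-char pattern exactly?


Pattern 'h.g' means: starts with 'h', any single char, ends with 'g'.
Checking each word (must be exactly 3 chars):
  'tap' (len=3): no
  'dog' (len=3): no
  'red' (len=3): no
  'fog' (len=3): no
  'pin' (len=3): no
  'bat' (len=3): no
Matching words: []
Total: 0

0


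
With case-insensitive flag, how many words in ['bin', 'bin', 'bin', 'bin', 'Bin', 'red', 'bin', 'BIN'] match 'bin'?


Case-insensitive matching: compare each word's lowercase form to 'bin'.
  'bin' -> lower='bin' -> MATCH
  'bin' -> lower='bin' -> MATCH
  'bin' -> lower='bin' -> MATCH
  'bin' -> lower='bin' -> MATCH
  'Bin' -> lower='bin' -> MATCH
  'red' -> lower='red' -> no
  'bin' -> lower='bin' -> MATCH
  'BIN' -> lower='bin' -> MATCH
Matches: ['bin', 'bin', 'bin', 'bin', 'Bin', 'bin', 'BIN']
Count: 7

7


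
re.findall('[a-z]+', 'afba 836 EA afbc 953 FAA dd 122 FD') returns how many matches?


Pattern '[a-z]+' finds one or more lowercase letters.
Text: 'afba 836 EA afbc 953 FAA dd 122 FD'
Scanning for matches:
  Match 1: 'afba'
  Match 2: 'afbc'
  Match 3: 'dd'
Total matches: 3

3
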